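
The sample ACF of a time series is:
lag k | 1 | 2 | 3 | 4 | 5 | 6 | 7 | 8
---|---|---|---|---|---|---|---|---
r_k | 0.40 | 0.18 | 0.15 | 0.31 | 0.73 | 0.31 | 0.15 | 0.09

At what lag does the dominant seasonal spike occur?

The largest autocorrelation is r_5 = 0.73; the remaining lags stay at or below 0.40. The elevated value at lag 1 (0.40), dropping to 0.18 at lag 2, reflects decaying short-term dependence rather than seasonality.
The dominant spike at lag 5 indicates a seasonal period of 5.

5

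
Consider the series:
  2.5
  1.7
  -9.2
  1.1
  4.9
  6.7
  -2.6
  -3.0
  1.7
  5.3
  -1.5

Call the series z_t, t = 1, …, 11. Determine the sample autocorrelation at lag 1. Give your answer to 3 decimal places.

-0.010

Mean z̄ = (2.5 + 1.7 − 9.2 + 1.1 + 4.9 + 6.7 − 2.6 − 3.0 + 1.7 + 5.3 − 1.5)/11 = 0.6909
Numerator Σ_{t=1}^{10}(z_t−z̄)(z_{t+1}−z̄) = -1.9874
Denominator Σ(z_t−z̄)² = 207.6291
r_1 = -1.9874 / 207.6291 = -0.010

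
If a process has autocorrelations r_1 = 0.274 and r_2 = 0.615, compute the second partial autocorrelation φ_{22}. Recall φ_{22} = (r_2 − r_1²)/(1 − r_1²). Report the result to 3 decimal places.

0.584

φ_{22} = (r_2 − r_1²) / (1 − r_1²)
r_1² = (0.274)² = 0.075076
Numerator = 0.615 − 0.0751 = 0.5399; denominator = 1 − 0.0751 = 0.9249
φ_{22} = 0.5399 / 0.9249 = 0.584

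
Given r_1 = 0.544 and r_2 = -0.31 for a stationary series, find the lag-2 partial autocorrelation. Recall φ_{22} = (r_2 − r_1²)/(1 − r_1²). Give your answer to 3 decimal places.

φ_{22} = (r_2 − r_1²) / (1 − r_1²)
r_1² = (0.544)² = 0.295936
Numerator = -0.31 − 0.2959 = -0.6059; denominator = 1 − 0.2959 = 0.7041
φ_{22} = -0.6059 / 0.7041 = -0.861

-0.861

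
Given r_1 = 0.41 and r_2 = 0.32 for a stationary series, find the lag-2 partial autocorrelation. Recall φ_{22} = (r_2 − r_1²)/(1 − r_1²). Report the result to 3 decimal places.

φ_{22} = (r_2 − r_1²) / (1 − r_1²)
r_1² = (0.41)² = 0.1681
Numerator = 0.32 − 0.1681 = 0.1519; denominator = 1 − 0.1681 = 0.8319
φ_{22} = 0.1519 / 0.8319 = 0.183

0.183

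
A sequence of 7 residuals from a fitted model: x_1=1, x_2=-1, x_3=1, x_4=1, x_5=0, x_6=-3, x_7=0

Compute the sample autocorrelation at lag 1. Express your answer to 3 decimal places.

-0.102

Mean x̄ = (1 − 1 + 1 + 1 + 0 − 3 + 0)/7 = -0.1429
Numerator Σ_{t=1}^{6}(x_t−x̄)(x_{t+1}−x̄) = -1.3061
Denominator Σ(x_t−x̄)² = 12.8571
r_1 = -1.3061 / 12.8571 = -0.102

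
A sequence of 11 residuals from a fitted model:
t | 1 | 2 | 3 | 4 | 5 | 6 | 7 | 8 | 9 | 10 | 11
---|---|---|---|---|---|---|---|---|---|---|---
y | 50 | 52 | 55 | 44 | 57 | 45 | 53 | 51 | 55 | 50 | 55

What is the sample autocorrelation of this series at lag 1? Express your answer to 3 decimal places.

-0.723

Mean ȳ = (50 + 52 + 55 + 44 + 57 + 45 + 53 + 51 + 55 + 50 + 55)/11 = 51.5455
Numerator Σ_{t=1}^{10}(y_t−ȳ)(y_{t+1}−ȳ) = -124.9339
Denominator Σ(y_t−ȳ)² = 172.7273
r_1 = -124.9339 / 172.7273 = -0.723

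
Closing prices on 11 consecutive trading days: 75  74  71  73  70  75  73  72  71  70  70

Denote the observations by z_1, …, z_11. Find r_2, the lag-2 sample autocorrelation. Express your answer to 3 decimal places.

Mean z̄ = (75 + 74 + 71 + 73 + 70 + 75 + 73 + 72 + 71 + 70 + 70)/11 = 72.1818
Numerator Σ_{t=1}^{9}(z_t−z̄)(z_{t+2}−z̄) = 2.7521
Denominator Σ(z_t−z̄)² = 37.6364
r_2 = 2.7521 / 37.6364 = 0.073

0.073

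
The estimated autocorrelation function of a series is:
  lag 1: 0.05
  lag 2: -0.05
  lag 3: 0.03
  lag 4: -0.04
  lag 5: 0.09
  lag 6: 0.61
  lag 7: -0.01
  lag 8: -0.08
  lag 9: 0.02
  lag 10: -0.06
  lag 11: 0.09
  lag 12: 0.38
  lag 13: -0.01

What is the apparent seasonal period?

6

The largest autocorrelation is r_6 = 0.61, with a weaker echo at lag 12 (0.38); the remaining lags stay at or below 0.09.
The dominant spike at lag 6 indicates a seasonal period of 6.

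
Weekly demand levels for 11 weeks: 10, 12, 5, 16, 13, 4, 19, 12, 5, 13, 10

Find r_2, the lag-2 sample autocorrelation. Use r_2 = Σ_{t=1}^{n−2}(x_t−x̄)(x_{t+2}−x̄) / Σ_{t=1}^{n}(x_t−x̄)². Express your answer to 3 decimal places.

Mean x̄ = (10 + 12 + 5 + 16 + 13 + 4 + 19 + 12 + 5 + 13 + 10)/11 = 10.8182
Numerator Σ_{t=1}^{9}(x_t−x̄)(x_{t+2}−x̄) = -67.6116
Denominator Σ(x_t−x̄)² = 221.6364
r_2 = -67.6116 / 221.6364 = -0.305

-0.305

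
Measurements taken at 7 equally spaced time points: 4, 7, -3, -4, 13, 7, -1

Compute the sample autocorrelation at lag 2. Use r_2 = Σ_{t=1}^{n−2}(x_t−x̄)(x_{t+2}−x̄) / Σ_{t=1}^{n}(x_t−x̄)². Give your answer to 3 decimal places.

-0.691

Mean x̄ = (4 + 7 − 3 − 4 + 13 + 7 − 1)/7 = 3.2857
Σ(x_t−x̄)(x_{t+2}−x̄) = (-4.4898) + (-27.0612) + (-61.0612) + (-27.0612) + (-41.6327) = -161.3061
Denominator Σ(x_t−x̄)² = 233.4286
r_2 = -161.3061 / 233.4286 = -0.691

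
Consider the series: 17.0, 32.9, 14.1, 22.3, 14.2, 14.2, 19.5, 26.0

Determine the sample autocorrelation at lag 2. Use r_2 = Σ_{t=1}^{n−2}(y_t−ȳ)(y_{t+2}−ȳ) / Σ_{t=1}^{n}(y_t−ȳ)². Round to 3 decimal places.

Mean ȳ = (17.0 + 32.9 + 14.1 + 22.3 + 14.2 + 14.2 + 19.5 + 26.0)/8 = 20.0250
Deviations from mean: -3.0250, 12.8750, -5.9250, 2.2750, -5.8250, -5.8250, -0.5250, 5.9750
Σ(y_t−ȳ)(y_{t+2}−ȳ) = (17.9231) + (29.2906) + (34.5131) + (-13.2519) + (3.0581) + (-34.8044) = 36.7288
Denominator Σ(y_t−ȳ)² = 319.0350
r_2 = 36.7288 / 319.0350 = 0.115

0.115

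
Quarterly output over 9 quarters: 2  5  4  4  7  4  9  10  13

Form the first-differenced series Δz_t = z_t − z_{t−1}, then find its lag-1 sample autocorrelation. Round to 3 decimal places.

First differences Δz: 3, -1, 0, 3, -3, 5, 1, 3
Mean of differences = 1.3750
Numerator Σ(Δz_t−Δz̄)(Δz_{t+1}−Δz̄) = -27.7656
Denominator Σ(Δz_t−Δz̄)² = 47.8750
r_1(Δz) = -27.7656 / 47.8750 = -0.580

-0.580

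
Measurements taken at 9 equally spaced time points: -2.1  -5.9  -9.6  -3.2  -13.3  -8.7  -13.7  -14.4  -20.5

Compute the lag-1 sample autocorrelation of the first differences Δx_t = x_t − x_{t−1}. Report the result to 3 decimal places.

First differences Δx: -3.8, -3.7, 6.4, -10.1, 4.6, -5.0, -0.7, -6.1
Mean of differences = -2.3000
Numerator Σ(Δx_t−Δx̄)(Δx_{t+1}−Δx̄) = -160.7900
Denominator Σ(Δx_t−Δx̄)² = 212.6400
r_1(Δx) = -160.7900 / 212.6400 = -0.756

-0.756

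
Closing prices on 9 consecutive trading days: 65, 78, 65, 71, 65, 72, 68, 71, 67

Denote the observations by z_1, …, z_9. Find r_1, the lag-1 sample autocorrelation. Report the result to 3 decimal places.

-0.728

Mean z̄ = (65 + 78 + 65 + 71 + 65 + 72 + 68 + 71 + 67)/9 = 69.1111
Numerator Σ_{t=1}^{8}(z_t−z̄)(z_{t+1}−z̄) = -109.7901
Denominator Σ(z_t−z̄)² = 150.8889
r_1 = -109.7901 / 150.8889 = -0.728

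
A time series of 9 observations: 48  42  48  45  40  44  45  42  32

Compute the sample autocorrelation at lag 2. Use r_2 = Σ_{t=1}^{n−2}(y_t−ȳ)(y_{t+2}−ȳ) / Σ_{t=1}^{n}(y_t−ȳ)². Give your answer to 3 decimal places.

-0.096

Mean ȳ = (48 + 42 + 48 + 45 + 40 + 44 + 45 + 42 + 32)/9 = 42.8889
Σ(y_t−ȳ)(y_{t+2}−ȳ) = (26.1235) + (-1.8765) + (-14.7654) + (2.3457) + (-6.0988) + (-0.9877) + (-22.9877) = -18.2469
Denominator Σ(y_t−ȳ)² = 190.8889
r_2 = -18.2469 / 190.8889 = -0.096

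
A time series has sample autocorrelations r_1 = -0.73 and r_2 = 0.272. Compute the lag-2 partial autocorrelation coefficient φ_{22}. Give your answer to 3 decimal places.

φ_{22} = (r_2 − r_1²) / (1 − r_1²)
r_1² = (-0.73)² = 0.5329
Numerator = 0.272 − 0.5329 = -0.2609; denominator = 1 − 0.5329 = 0.4671
φ_{22} = -0.2609 / 0.4671 = -0.559

-0.559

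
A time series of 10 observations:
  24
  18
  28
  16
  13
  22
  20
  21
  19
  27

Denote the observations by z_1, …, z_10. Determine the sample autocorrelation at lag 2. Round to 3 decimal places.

-0.082

Mean z̄ = (24 + 18 + 28 + 16 + 13 + 22 + 20 + 21 + 19 + 27)/10 = 20.8000
Numerator Σ_{t=1}^{8}(z_t−z̄)(z_{t+2}−z̄) = -16.2800
Denominator Σ(z_t−z̄)² = 197.6000
r_2 = -16.2800 / 197.6000 = -0.082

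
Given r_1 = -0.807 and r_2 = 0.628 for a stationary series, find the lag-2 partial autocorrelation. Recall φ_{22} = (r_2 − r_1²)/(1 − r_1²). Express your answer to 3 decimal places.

-0.067

φ_{22} = (r_2 − r_1²) / (1 − r_1²)
r_1² = (-0.807)² = 0.651249
Numerator = 0.628 − 0.6512 = -0.0232; denominator = 1 − 0.6512 = 0.3488
φ_{22} = -0.0232 / 0.3488 = -0.067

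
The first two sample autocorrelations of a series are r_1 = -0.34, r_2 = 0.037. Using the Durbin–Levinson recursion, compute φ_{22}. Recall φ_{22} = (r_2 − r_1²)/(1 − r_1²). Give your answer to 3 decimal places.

-0.089

φ_{22} = (r_2 − r_1²) / (1 − r_1²)
r_1² = (-0.34)² = 0.1156
Numerator = 0.037 − 0.1156 = -0.0786; denominator = 1 − 0.1156 = 0.8844
φ_{22} = -0.0786 / 0.8844 = -0.089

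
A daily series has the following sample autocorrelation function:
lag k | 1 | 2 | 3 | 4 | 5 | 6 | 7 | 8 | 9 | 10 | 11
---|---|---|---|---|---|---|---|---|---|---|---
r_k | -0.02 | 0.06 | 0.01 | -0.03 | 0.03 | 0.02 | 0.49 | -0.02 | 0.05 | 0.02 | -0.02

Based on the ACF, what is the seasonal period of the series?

The largest autocorrelation is r_7 = 0.49; the remaining lags stay at or below 0.06.
The dominant spike at lag 7 indicates a seasonal period of 7.

7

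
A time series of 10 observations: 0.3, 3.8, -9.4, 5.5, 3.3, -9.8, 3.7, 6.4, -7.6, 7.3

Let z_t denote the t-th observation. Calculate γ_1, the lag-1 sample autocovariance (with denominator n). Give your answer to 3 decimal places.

-21.586

Mean z̄ = (0.3 + 3.8 − 9.4 + 5.5 + 3.3 − 9.8 + 3.7 + 6.4 − 7.6 + 7.3)/10 = 0.3500
Σ_{t=1}^{9}(z_t−z̄)(z_{t+1}−z̄) = -215.8575
γ_1 = -215.8575 / 10 = -21.586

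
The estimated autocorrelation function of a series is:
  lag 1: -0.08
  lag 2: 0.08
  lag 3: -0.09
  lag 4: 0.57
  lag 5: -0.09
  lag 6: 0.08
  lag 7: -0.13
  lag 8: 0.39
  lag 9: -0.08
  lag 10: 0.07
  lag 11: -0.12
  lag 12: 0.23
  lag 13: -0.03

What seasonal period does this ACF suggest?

The largest autocorrelation is r_4 = 0.57, with weaker echoes at lags 8 (0.39) and 12 (0.23); the remaining lags stay at or below 0.08.
The dominant spike at lag 4 indicates a seasonal period of 4.

4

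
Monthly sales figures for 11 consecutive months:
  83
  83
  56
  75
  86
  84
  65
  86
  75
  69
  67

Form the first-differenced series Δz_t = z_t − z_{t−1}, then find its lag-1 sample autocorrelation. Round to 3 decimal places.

First differences Δz: 0, -27, 19, 11, -2, -19, 21, -11, -6, -2
Mean of differences = -1.6000
Numerator Σ(Δz_t−Δz̄)(Δz_{t+1}−Δz̄) = -864.9600
Denominator Σ(Δz_t−Δz̄)² = 2152.4000
r_1(Δz) = -864.9600 / 2152.4000 = -0.402

-0.402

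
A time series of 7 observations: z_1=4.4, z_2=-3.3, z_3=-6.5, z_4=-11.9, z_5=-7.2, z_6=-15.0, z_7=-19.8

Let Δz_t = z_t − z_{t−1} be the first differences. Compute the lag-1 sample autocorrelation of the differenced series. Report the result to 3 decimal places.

-0.431

First differences Δz: -7.7, -3.2, -5.4, 4.7, -7.8, -4.8
Mean of differences = -4.0333
Numerator Σ(Δz_t−Δz̄)(Δz_{t+1}−Δz̄) = -46.1378
Denominator Σ(Δz_t−Δz̄)² = 107.0533
r_1(Δz) = -46.1378 / 107.0533 = -0.431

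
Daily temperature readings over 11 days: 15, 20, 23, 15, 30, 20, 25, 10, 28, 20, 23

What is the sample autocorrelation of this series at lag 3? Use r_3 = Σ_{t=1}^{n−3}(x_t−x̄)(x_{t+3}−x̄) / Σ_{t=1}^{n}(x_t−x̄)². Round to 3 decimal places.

Mean x̄ = (15 + 20 + 23 + 15 + 30 + 20 + 25 + 10 + 28 + 20 + 23)/11 = 20.8182
Numerator Σ_{t=1}^{8}(x_t−x̄)(x_{t+3}−x̄) = -132.0083
Denominator Σ(x_t−x̄)² = 349.6364
r_3 = -132.0083 / 349.6364 = -0.378

-0.378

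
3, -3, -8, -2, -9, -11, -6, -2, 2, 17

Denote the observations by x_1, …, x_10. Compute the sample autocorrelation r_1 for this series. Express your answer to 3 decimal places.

Mean x̄ = (3 − 3 − 8 − 2 − 9 − 11 − 6 − 2 + 2 + 17)/10 = -1.9000
Numerator Σ_{t=1}^{9}(x_t−x̄)(x_{t+1}−x̄) = 178.2900
Denominator Σ(x_t−x̄)² = 584.9000
r_1 = 178.2900 / 584.9000 = 0.305

0.305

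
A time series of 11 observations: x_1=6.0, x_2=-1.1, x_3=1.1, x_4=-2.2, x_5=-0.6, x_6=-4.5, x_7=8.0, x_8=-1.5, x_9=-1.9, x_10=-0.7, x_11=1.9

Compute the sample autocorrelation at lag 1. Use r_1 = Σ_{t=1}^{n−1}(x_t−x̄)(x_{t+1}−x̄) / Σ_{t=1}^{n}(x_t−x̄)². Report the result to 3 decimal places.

Mean x̄ = (6.0 − 1.1 + 1.1 − 2.2 − 0.6 − 4.5 + 8.0 − 1.5 − 1.9 − 0.7 + 1.9)/11 = 0.4091
Numerator Σ_{t=1}^{10}(x_t−x̄)(x_{t+1}−x̄) = -50.1364
Denominator Σ(x_t−x̄)² = 135.9891
r_1 = -50.1364 / 135.9891 = -0.369

-0.369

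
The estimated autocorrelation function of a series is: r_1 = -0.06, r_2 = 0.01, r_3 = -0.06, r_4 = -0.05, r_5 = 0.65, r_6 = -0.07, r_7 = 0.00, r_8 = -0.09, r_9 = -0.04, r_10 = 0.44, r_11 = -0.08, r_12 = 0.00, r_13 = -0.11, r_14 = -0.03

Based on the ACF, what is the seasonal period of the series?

5

The largest autocorrelation is r_5 = 0.65, with a weaker echo at lag 10 (0.44); the remaining lags stay at or below 0.01.
The dominant spike at lag 5 indicates a seasonal period of 5.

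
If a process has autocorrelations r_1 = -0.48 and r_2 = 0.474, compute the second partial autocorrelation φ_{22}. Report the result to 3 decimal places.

φ_{22} = (r_2 − r_1²) / (1 − r_1²)
r_1² = (-0.48)² = 0.2304
Numerator = 0.474 − 0.2304 = 0.2436; denominator = 1 − 0.2304 = 0.7696
φ_{22} = 0.2436 / 0.7696 = 0.317

0.317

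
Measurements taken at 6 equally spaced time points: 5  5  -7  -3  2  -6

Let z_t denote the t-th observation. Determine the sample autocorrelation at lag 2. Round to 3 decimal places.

-0.369

Mean z̄ = (5 + 5 − 7 − 3 + 2 − 6)/6 = -0.6667
Deviations from mean: 5.6667, 5.6667, -6.3333, -2.3333, 2.6667, -5.3333
Σ(z_t−z̄)(z_{t+2}−z̄) = (-35.8889) + (-13.2222) + (-16.8889) + (12.4444) = -53.5556
Denominator Σ(z_t−z̄)² = 145.3333
r_2 = -53.5556 / 145.3333 = -0.369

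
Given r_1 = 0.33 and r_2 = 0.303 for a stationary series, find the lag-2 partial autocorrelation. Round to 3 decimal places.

φ_{22} = (r_2 − r_1²) / (1 − r_1²)
r_1² = (0.33)² = 0.1089
Numerator = 0.303 − 0.1089 = 0.1941; denominator = 1 − 0.1089 = 0.8911
φ_{22} = 0.1941 / 0.8911 = 0.218

0.218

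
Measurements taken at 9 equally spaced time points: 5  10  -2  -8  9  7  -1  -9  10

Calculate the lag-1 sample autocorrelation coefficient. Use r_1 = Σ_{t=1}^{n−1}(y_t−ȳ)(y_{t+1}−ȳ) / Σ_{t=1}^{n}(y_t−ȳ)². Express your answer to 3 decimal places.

-0.154

Mean ȳ = (5 + 10 − 2 − 8 + 9 + 7 − 1 − 9 + 10)/9 = 2.3333
Numerator Σ_{t=1}^{8}(y_t−ȳ)(y_{t+1}−ȳ) = -70.4444
Denominator Σ(y_t−ȳ)² = 456.0000
r_1 = -70.4444 / 456.0000 = -0.154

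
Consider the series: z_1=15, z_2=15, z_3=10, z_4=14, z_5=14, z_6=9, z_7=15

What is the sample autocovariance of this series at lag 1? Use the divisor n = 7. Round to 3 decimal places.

Mean z̄ = (15 + 15 + 10 + 14 + 14 + 9 + 15)/7 = 13.1429
Σ_{t=1}^{6}(z_t−z̄)(z_{t+1}−z̄) = -15.5918
γ_1 = -15.5918 / 7 = -2.227

-2.227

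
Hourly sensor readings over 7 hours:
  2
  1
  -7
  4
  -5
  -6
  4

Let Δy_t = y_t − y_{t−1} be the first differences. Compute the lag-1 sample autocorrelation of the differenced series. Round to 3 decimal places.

First differences Δy: -1, -8, 11, -9, -1, 10
Mean of differences = 0.3333
Numerator Σ(Δy_t−Δȳ)(Δy_{t+1}−Δȳ) = -177.7778
Denominator Σ(Δy_t−Δȳ)² = 367.3333
r_1(Δy) = -177.7778 / 367.3333 = -0.484

-0.484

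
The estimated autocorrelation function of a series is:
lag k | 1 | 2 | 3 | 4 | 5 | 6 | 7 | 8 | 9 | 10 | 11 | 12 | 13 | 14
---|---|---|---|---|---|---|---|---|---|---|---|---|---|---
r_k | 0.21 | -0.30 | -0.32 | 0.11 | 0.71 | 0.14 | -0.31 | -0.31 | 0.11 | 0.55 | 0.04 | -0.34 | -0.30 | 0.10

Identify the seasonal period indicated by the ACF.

The largest autocorrelation is r_5 = 0.71, with a weaker echo at lag 10 (0.55); the remaining lags stay at or below 0.21.
The dominant spike at lag 5 indicates a seasonal period of 5.

5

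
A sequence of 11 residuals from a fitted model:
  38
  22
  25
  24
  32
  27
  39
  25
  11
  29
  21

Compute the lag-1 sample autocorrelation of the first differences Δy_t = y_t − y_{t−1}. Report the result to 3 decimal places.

-0.414

First differences Δy: -16, 3, -1, 8, -5, 12, -14, -14, 18, -8
Mean of differences = -1.7000
Numerator Σ(Δy_t−Δȳ)(Δy_{t+1}−Δȳ) = -517.9900
Denominator Σ(Δy_t−Δȳ)² = 1250.1000
r_1(Δy) = -517.9900 / 1250.1000 = -0.414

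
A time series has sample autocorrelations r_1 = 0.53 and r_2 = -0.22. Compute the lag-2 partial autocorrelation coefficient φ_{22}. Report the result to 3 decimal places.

φ_{22} = (r_2 − r_1²) / (1 − r_1²)
r_1² = (0.53)² = 0.2809
Numerator = -0.22 − 0.2809 = -0.5009; denominator = 1 − 0.2809 = 0.7191
φ_{22} = -0.5009 / 0.7191 = -0.697

-0.697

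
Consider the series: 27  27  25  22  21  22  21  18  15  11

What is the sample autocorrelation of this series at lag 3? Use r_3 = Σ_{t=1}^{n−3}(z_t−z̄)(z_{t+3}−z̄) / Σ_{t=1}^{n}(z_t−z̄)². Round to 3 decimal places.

Mean z̄ = (27 + 27 + 25 + 22 + 21 + 22 + 21 + 18 + 15 + 11)/10 = 20.9000
Σ(z_t−z̄)(z_{t+3}−z̄) = (6.7100) + (0.6100) + (4.5100) + (0.1100) + (-0.2900) + (-6.4900) + (-0.9900) = 4.1700
Denominator Σ(z_t−z̄)² = 234.9000
r_3 = 4.1700 / 234.9000 = 0.018

0.018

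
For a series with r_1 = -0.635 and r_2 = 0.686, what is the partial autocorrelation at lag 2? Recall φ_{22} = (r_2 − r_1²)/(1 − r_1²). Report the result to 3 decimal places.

φ_{22} = (r_2 − r_1²) / (1 − r_1²)
r_1² = (-0.635)² = 0.403225
Numerator = 0.686 − 0.4032 = 0.2828; denominator = 1 − 0.4032 = 0.5968
φ_{22} = 0.2828 / 0.5968 = 0.474

0.474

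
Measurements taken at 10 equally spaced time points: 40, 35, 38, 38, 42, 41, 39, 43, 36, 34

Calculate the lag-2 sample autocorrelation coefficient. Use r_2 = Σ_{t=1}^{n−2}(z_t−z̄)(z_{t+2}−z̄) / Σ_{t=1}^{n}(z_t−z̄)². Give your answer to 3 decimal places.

-0.143

Mean z̄ = (40 + 35 + 38 + 38 + 42 + 41 + 39 + 43 + 36 + 34)/10 = 38.6000
Numerator Σ_{t=1}^{8}(z_t−z̄)(z_{t+2}−z̄) = -11.5200
Denominator Σ(z_t−z̄)² = 80.4000
r_2 = -11.5200 / 80.4000 = -0.143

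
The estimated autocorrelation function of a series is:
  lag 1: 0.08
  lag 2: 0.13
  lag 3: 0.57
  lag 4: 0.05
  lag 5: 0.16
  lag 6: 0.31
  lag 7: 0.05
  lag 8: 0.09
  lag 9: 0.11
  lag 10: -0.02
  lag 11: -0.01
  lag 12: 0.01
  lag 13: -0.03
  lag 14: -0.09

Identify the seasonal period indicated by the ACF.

3

The largest autocorrelation is r_3 = 0.57, with a weaker echo at lag 6 (0.31); the remaining lags stay at or below 0.16.
The dominant spike at lag 3 indicates a seasonal period of 3.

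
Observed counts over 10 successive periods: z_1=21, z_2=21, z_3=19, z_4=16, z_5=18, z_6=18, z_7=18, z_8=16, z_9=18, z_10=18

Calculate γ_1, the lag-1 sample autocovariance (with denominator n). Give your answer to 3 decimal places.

0.991

Mean z̄ = (21 + 21 + 19 + 16 + 18 + 18 + 18 + 16 + 18 + 18)/10 = 18.3000
Σ_{t=1}^{9}(z_t−z̄)(z_{t+1}−z̄) = 9.9100
γ_1 = 9.9100 / 10 = 0.991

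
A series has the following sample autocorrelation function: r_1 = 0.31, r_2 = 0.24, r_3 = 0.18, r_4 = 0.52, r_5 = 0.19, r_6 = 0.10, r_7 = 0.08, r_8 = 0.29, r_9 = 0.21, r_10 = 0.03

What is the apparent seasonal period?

The largest autocorrelation is r_4 = 0.52; the remaining lags stay at or below 0.31. The elevated value at lag 1 (0.31), dropping to 0.24 at lag 2, reflects decaying short-term dependence rather than seasonality.
The dominant spike at lag 4 indicates a seasonal period of 4.

4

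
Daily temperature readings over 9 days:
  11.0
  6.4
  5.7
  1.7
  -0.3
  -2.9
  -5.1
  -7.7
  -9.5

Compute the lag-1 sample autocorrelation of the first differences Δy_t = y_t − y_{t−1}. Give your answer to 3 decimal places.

-0.686

First differences Δy: -4.6, -0.7, -4.0, -2.0, -2.6, -2.2, -2.6, -1.8
Mean of differences = -2.5625
Numerator Σ(Δy_t−Δȳ)(Δy_{t+1}−Δȳ) = -7.3577
Denominator Σ(Δy_t−Δȳ)² = 10.7188
r_1(Δy) = -7.3577 / 10.7188 = -0.686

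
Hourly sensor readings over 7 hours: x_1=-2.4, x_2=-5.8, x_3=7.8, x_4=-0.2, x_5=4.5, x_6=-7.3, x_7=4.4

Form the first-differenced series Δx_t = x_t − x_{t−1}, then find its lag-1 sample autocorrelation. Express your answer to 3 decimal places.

-0.700

First differences Δx: -3.4, 13.6, -8.0, 4.7, -11.8, 11.7
Mean of differences = 1.1333
Numerator Σ(Δx_t−Δx̄)(Δx_{t+1}−Δx̄) = -385.7444
Denominator Σ(Δx_t−Δx̄)² = 551.0333
r_1(Δx) = -385.7444 / 551.0333 = -0.700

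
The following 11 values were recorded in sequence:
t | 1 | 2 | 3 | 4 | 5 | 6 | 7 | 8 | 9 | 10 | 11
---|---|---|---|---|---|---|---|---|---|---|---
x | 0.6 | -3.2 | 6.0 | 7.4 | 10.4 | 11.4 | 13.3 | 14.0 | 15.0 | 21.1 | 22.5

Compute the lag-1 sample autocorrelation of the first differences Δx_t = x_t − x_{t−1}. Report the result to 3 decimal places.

-0.506

First differences Δx: -3.8, 9.2, 1.4, 3.0, 1.0, 1.9, 0.7, 1.0, 6.1, 1.4
Mean of differences = 2.1900
Numerator Σ(Δx_t−Δx̄)(Δx_{t+1}−Δx̄) = -54.3231
Denominator Σ(Δx_t−Δx̄)² = 107.3490
r_1(Δx) = -54.3231 / 107.3490 = -0.506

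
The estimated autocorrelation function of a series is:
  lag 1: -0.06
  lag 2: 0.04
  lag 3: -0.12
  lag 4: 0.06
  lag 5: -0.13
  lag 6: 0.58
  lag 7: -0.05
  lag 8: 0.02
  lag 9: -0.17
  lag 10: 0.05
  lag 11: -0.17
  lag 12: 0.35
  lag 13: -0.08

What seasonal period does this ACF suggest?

6

The largest autocorrelation is r_6 = 0.58, with a weaker echo at lag 12 (0.35); the remaining lags stay at or below 0.06.
The dominant spike at lag 6 indicates a seasonal period of 6.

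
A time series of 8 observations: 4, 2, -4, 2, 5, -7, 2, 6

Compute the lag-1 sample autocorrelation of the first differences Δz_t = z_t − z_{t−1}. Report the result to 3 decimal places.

First differences Δz: -2, -6, 6, 3, -12, 9, 4
Mean of differences = 0.2857
Numerator Σ(Δz_t−Δz̄)(Δz_{t+1}−Δz̄) = -114.0816
Denominator Σ(Δz_t−Δz̄)² = 325.4286
r_1(Δz) = -114.0816 / 325.4286 = -0.351

-0.351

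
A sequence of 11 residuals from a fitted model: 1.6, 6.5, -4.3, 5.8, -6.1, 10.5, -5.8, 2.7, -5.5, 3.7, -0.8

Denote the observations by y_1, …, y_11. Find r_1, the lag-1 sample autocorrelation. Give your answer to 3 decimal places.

-0.812

Mean ȳ = (1.6 + 6.5 − 4.3 + 5.8 − 6.1 + 10.5 − 5.8 + 2.7 − 5.5 + 3.7 − 0.8)/11 = 0.7545
Numerator Σ_{t=1}^{10}(y_t−ȳ)(y_{t+1}−ȳ) = -262.8684
Denominator Σ(y_t−ȳ)² = 323.6473
r_1 = -262.8684 / 323.6473 = -0.812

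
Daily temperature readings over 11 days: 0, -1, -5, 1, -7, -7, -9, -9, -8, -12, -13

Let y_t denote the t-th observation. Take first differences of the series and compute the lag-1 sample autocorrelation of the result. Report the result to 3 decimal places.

First differences Δy: -1, -4, 6, -8, 0, -2, 0, 1, -4, -1
Mean of differences = -1.3000
Numerator Σ(Δy_t−Δȳ)(Δy_{t+1}−Δȳ) = -83.9900
Denominator Σ(Δy_t−Δȳ)² = 122.1000
r_1(Δy) = -83.9900 / 122.1000 = -0.688

-0.688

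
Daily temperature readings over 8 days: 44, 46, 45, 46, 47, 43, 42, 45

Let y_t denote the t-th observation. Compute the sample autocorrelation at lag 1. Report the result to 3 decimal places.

0.138

Mean ȳ = (44 + 46 + 45 + 46 + 47 + 43 + 42 + 45)/8 = 44.7500
Deviations from mean: -0.7500, 1.2500, 0.2500, 1.2500, 2.2500, -1.7500, -2.7500, 0.2500
Σ(y_t−ȳ)(y_{t+1}−ȳ) = (-0.9375) + (0.3125) + (0.3125) + (2.8125) + (-3.9375) + (4.8125) + (-0.6875) = 2.6875
Denominator Σ(y_t−ȳ)² = 19.5000
r_1 = 2.6875 / 19.5000 = 0.138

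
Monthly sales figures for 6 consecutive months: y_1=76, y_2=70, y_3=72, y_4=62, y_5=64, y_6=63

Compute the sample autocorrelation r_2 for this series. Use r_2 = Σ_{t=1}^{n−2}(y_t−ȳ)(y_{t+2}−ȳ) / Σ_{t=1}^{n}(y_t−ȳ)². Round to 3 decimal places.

Mean ȳ = (76 + 70 + 72 + 62 + 64 + 63)/6 = 67.8333
Deviations from mean: 8.1667, 2.1667, 4.1667, -5.8333, -3.8333, -4.8333
Σ(y_t−ȳ)(y_{t+2}−ȳ) = (34.0278) + (-12.6389) + (-15.9722) + (28.1944) = 33.6111
Denominator Σ(y_t−ȳ)² = 160.8333
r_2 = 33.6111 / 160.8333 = 0.209

0.209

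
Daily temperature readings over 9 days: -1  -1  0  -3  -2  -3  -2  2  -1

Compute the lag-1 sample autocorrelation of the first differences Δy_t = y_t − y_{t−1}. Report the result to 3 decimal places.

First differences Δy: 0, 1, -3, 1, -1, 1, 4, -3
Mean of differences = 0.0000
Numerator Σ(Δy_t−Δȳ)(Δy_{t+1}−Δȳ) = -16.0000
Denominator Σ(Δy_t−Δȳ)² = 38.0000
r_1(Δy) = -16.0000 / 38.0000 = -0.421

-0.421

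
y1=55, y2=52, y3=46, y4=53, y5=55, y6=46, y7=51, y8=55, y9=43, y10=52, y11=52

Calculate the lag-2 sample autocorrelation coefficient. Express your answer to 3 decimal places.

-0.431

Mean ȳ = (55 + 52 + 46 + 53 + 55 + 46 + 51 + 55 + 43 + 52 + 52)/11 = 50.9091
Numerator Σ_{t=1}^{9}(y_t−ȳ)(y_{t+2}−ȳ) = -72.7438
Denominator Σ(y_t−ȳ)² = 168.9091
r_2 = -72.7438 / 168.9091 = -0.431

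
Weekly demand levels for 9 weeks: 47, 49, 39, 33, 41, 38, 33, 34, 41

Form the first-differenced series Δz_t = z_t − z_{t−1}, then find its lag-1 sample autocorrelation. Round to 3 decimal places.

-0.095

First differences Δz: 2, -10, -6, 8, -3, -5, 1, 7
Mean of differences = -0.7500
Numerator Σ(Δz_t−Δz̄)(Δz_{t+1}−Δz̄) = -26.8125
Denominator Σ(Δz_t−Δz̄)² = 283.5000
r_1(Δz) = -26.8125 / 283.5000 = -0.095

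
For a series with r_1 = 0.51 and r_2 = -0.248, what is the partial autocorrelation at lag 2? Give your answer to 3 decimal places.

φ_{22} = (r_2 − r_1²) / (1 − r_1²)
r_1² = (0.51)² = 0.2601
Numerator = -0.248 − 0.2601 = -0.5081; denominator = 1 − 0.2601 = 0.7399
φ_{22} = -0.5081 / 0.7399 = -0.687

-0.687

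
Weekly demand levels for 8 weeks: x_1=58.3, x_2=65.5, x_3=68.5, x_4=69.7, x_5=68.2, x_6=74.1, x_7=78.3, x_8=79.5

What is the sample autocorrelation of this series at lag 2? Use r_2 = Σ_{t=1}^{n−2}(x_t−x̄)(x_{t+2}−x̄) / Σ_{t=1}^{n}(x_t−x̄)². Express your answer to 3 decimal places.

Mean x̄ = (58.3 + 65.5 + 68.5 + 69.7 + 68.2 + 74.1 + 78.3 + 79.5)/8 = 70.2625
Deviations from mean: -11.9625, -4.7625, -1.7625, -0.5625, -2.0625, 3.8375, 8.0375, 9.2375
Σ(x_t−x̄)(x_{t+2}−x̄) = (21.0839) + (2.6789) + (3.6352) + (-2.1586) + (-16.5773) + (35.4489) = 44.1109
Denominator Σ(x_t−x̄)² = 338.1188
r_2 = 44.1109 / 338.1188 = 0.130

0.130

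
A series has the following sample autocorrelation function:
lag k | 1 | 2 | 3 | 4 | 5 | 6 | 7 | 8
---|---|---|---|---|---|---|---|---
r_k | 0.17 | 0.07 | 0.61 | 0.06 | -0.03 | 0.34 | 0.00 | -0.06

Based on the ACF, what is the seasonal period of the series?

The largest autocorrelation is r_3 = 0.61, with a weaker echo at lag 6 (0.34); the remaining lags stay at or below 0.17.
The dominant spike at lag 3 indicates a seasonal period of 3.

3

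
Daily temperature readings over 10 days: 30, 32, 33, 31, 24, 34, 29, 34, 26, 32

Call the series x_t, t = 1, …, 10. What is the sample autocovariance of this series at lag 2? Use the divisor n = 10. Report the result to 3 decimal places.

Mean x̄ = (30 + 32 + 33 + 31 + 24 + 34 + 29 + 34 + 26 + 32)/10 = 30.5000
Σ_{t=1}^{8}(x_t−x̄)(x_{t+2}−x̄) = 19.0000
γ_2 = 19.0000 / 10 = 1.900

1.900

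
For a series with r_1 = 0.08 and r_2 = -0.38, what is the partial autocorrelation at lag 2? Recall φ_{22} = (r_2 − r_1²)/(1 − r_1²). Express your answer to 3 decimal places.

φ_{22} = (r_2 − r_1²) / (1 − r_1²)
r_1² = (0.08)² = 0.0064
Numerator = -0.38 − 0.0064 = -0.3864; denominator = 1 − 0.0064 = 0.9936
φ_{22} = -0.3864 / 0.9936 = -0.389

-0.389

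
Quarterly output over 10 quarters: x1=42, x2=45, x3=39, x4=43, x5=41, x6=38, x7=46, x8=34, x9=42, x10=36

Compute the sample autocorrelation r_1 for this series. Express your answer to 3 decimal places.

Mean x̄ = (42 + 45 + 39 + 43 + 41 + 38 + 46 + 34 + 42 + 36)/10 = 40.6000
Numerator Σ_{t=1}^{9}(x_t−x̄)(x_{t+1}−x̄) = -70.1600
Denominator Σ(x_t−x̄)² = 132.4000
r_1 = -70.1600 / 132.4000 = -0.530

-0.530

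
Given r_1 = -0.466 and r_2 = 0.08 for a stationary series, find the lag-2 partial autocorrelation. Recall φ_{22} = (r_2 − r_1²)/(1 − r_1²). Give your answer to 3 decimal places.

φ_{22} = (r_2 − r_1²) / (1 − r_1²)
r_1² = (-0.466)² = 0.217156
Numerator = 0.08 − 0.2172 = -0.1372; denominator = 1 − 0.2172 = 0.7828
φ_{22} = -0.1372 / 0.7828 = -0.175

-0.175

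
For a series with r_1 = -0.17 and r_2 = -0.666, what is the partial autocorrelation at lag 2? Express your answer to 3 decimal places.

-0.716

φ_{22} = (r_2 − r_1²) / (1 − r_1²)
r_1² = (-0.17)² = 0.0289
Numerator = -0.666 − 0.0289 = -0.6949; denominator = 1 − 0.0289 = 0.9711
φ_{22} = -0.6949 / 0.9711 = -0.716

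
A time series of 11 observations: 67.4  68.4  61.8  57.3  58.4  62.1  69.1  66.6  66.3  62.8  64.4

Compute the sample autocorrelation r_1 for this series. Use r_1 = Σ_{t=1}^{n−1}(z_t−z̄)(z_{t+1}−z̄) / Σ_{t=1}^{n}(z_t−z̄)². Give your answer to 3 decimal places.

0.481

Mean z̄ = (67.4 + 68.4 + 61.8 + 57.3 + 58.4 + 62.1 + 69.1 + 66.6 + 66.3 + 62.8 + 64.4)/11 = 64.0545
Numerator Σ_{t=1}^{10}(z_t−z̄)(z_{t+1}−z̄) = 74.6616
Denominator Σ(z_t−z̄)² = 155.2473
r_1 = 74.6616 / 155.2473 = 0.481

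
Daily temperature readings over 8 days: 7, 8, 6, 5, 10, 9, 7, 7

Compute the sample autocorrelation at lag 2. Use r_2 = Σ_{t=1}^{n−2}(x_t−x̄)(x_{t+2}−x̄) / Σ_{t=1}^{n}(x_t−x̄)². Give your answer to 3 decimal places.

Mean x̄ = (7 + 8 + 6 + 5 + 10 + 9 + 7 + 7)/8 = 7.3750
Deviations from mean: -0.3750, 0.6250, -1.3750, -2.3750, 2.6250, 1.6250, -0.3750, -0.3750
Numerator Σ_{t=1}^{6}(x_t−x̄)(x_{t+2}−x̄) = -10.0313
Denominator Σ(x_t−x̄)² = 17.8750
r_2 = -10.0313 / 17.8750 = -0.561

-0.561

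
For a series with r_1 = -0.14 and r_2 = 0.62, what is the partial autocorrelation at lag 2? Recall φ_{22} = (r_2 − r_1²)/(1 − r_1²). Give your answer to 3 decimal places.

0.612

φ_{22} = (r_2 − r_1²) / (1 − r_1²)
r_1² = (-0.14)² = 0.0196
Numerator = 0.62 − 0.0196 = 0.6004; denominator = 1 − 0.0196 = 0.9804
φ_{22} = 0.6004 / 0.9804 = 0.612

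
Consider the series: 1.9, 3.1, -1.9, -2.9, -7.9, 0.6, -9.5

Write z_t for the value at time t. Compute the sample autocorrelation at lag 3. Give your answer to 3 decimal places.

-0.197

Mean z̄ = (1.9 + 3.1 − 1.9 − 2.9 − 7.9 + 0.6 − 9.5)/7 = -2.3714
Numerator Σ_{t=1}^{4}(z_t−z̄)(z_{t+3}−z̄) = -27.3382
Denominator Σ(z_t−z̄)² = 138.8943
r_3 = -27.3382 / 138.8943 = -0.197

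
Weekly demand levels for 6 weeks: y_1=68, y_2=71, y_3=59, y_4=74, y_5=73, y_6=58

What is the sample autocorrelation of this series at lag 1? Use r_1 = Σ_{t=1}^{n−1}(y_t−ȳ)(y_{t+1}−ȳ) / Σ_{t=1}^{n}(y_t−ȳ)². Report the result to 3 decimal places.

-0.395

Mean ȳ = (68 + 71 + 59 + 74 + 73 + 58)/6 = 67.1667
Deviations from mean: 0.8333, 3.8333, -8.1667, 6.8333, 5.8333, -9.1667
Σ(y_t−ȳ)(y_{t+1}−ȳ) = (3.1944) + (-31.3056) + (-55.8056) + (39.8611) + (-53.4722) = -97.5278
Denominator Σ(y_t−ȳ)² = 246.8333
r_1 = -97.5278 / 246.8333 = -0.395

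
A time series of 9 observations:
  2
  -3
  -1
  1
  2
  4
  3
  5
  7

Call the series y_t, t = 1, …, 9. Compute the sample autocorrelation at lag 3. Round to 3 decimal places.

Mean ȳ = (2 − 3 − 1 + 1 + 2 + 4 + 3 + 5 + 7)/9 = 2.2222
Σ(y_t−ȳ)(y_{t+3}−ȳ) = (0.2716) + (1.1605) + (-5.7284) + (-0.9506) + (-0.6173) + (8.4938) = 2.6296
Denominator Σ(y_t−ȳ)² = 73.5556
r_3 = 2.6296 / 73.5556 = 0.036

0.036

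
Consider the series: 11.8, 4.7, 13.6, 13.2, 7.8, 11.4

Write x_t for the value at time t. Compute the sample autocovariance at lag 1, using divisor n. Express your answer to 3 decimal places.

Mean x̄ = (11.8 + 4.7 + 13.6 + 13.2 + 7.8 + 11.4)/6 = 10.4167
Σ_{t=1}^{5}(x_t−x̄)(x_{t+1}−x̄) = -27.1019
γ_1 = -27.1019 / 6 = -4.517

-4.517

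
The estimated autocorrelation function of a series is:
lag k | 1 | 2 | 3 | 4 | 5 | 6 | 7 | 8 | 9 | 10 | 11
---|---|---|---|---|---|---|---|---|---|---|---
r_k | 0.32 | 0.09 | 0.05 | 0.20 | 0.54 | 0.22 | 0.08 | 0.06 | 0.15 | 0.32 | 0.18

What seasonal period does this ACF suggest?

The largest autocorrelation is r_5 = 0.54; the remaining lags stay at or below 0.32. The elevated value at lag 1 (0.32), dropping to 0.09 at lag 2, reflects decaying short-term dependence rather than seasonality.
The dominant spike at lag 5 indicates a seasonal period of 5.

5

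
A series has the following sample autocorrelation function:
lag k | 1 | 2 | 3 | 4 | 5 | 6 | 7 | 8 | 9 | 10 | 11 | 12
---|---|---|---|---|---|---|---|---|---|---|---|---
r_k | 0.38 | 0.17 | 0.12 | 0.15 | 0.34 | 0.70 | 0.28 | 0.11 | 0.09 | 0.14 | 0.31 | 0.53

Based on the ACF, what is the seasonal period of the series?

6

The largest autocorrelation is r_6 = 0.70, with a weaker echo at lag 12 (0.53); the remaining lags stay at or below 0.38. The elevated value at lag 1 (0.38), dropping to 0.17 at lag 2, reflects decaying short-term dependence rather than seasonality.
The dominant spike at lag 6 indicates a seasonal period of 6.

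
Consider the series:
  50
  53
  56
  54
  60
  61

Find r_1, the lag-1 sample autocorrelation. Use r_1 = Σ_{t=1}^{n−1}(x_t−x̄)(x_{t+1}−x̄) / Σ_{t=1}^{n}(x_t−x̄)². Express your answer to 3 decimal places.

0.331

Mean x̄ = (50 + 53 + 56 + 54 + 60 + 61)/6 = 55.6667
Deviations from mean: -5.6667, -2.6667, 0.3333, -1.6667, 4.3333, 5.3333
Σ(x_t−x̄)(x_{t+1}−x̄) = (15.1111) + (-0.8889) + (-0.5556) + (-7.2222) + (23.1111) = 29.5556
Denominator Σ(x_t−x̄)² = 89.3333
r_1 = 29.5556 / 89.3333 = 0.331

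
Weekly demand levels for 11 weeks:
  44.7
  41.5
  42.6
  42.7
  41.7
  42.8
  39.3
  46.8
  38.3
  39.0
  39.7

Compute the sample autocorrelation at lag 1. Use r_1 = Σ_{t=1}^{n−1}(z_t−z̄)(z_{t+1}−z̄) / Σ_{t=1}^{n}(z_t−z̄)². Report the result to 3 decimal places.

-0.262

Mean z̄ = (44.7 + 41.5 + 42.6 + 42.7 + 41.7 + 42.8 + 39.3 + 46.8 + 38.3 + 39.0 + 39.7)/11 = 41.7364
Numerator Σ_{t=1}^{10}(z_t−z̄)(z_{t+1}−z̄) = -17.4995
Denominator Σ(z_t−z̄)² = 66.6655
r_1 = -17.4995 / 66.6655 = -0.262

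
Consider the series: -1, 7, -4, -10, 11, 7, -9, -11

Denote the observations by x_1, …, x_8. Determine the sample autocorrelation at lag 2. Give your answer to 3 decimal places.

-0.674

Mean x̄ = (-1 + 7 − 4 − 10 + 11 + 7 − 9 − 11)/8 = -1.2500
Deviations from mean: 0.2500, 8.2500, -2.7500, -8.7500, 12.2500, 8.2500, -7.7500, -9.7500
Numerator Σ_{t=1}^{6}(x_t−x̄)(x_{t+2}−x̄) = -354.1250
Denominator Σ(x_t−x̄)² = 525.5000
r_2 = -354.1250 / 525.5000 = -0.674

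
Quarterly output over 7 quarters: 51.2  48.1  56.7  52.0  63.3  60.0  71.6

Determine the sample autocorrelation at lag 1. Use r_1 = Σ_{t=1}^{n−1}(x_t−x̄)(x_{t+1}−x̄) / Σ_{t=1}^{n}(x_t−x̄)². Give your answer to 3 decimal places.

Mean x̄ = (51.2 + 48.1 + 56.7 + 52.0 + 63.3 + 60.0 + 71.6)/7 = 57.5571
Deviations from mean: -6.3571, -9.4571, -0.8571, -5.5571, 5.7429, 2.4429, 14.0429
Σ(x_t−x̄)(x_{t+1}−x̄) = (60.1204) + (8.1061) + (4.7633) + (-31.9139) + (14.0290) + (34.3047) = 89.4096
Denominator Σ(x_t−x̄)² = 397.6171
r_1 = 89.4096 / 397.6171 = 0.225

0.225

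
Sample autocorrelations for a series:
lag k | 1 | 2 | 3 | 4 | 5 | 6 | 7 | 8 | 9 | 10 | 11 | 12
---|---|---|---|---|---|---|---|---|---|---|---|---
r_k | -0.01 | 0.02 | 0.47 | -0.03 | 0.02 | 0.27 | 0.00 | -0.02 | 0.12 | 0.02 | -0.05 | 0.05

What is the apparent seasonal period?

3

The largest autocorrelation is r_3 = 0.47, with a weaker echo at lag 6 (0.27); the remaining lags stay at or below 0.12.
The dominant spike at lag 3 indicates a seasonal period of 3.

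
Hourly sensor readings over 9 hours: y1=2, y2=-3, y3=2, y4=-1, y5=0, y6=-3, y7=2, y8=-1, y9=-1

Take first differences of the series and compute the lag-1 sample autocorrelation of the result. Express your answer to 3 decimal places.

-0.740

First differences Δy: -5, 5, -3, 1, -3, 5, -3, 0
Mean of differences = -0.3750
Numerator Σ(Δy_t−Δȳ)(Δy_{t+1}−Δȳ) = -75.3906
Denominator Σ(Δy_t−Δȳ)² = 101.8750
r_1(Δy) = -75.3906 / 101.8750 = -0.740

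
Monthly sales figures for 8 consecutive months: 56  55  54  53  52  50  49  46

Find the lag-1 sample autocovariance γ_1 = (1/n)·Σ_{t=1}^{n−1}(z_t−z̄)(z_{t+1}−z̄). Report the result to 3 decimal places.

Mean z̄ = (56 + 55 + 54 + 53 + 52 + 50 + 49 + 46)/8 = 51.8750
Σ_{t=1}^{7}(z_t−z̄)(z_{t+1}−z̄) = 44.1094
γ_1 = 44.1094 / 8 = 5.514

5.514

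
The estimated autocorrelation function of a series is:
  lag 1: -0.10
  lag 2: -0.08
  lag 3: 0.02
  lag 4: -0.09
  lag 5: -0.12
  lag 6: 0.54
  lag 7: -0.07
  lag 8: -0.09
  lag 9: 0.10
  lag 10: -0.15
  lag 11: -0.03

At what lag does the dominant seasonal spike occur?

6

The largest autocorrelation is r_6 = 0.54; the remaining lags stay at or below 0.10.
The dominant spike at lag 6 indicates a seasonal period of 6.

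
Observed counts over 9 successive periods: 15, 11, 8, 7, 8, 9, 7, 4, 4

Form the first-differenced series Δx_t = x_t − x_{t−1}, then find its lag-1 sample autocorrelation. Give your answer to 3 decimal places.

First differences Δx: -4, -3, -1, 1, 1, -2, -3, 0
Mean of differences = -1.3750
Numerator Σ(Δx_t−Δx̄)(Δx_{t+1}−Δx̄) = 7.4844
Denominator Σ(Δx_t−Δx̄)² = 25.8750
r_1(Δx) = 7.4844 / 25.8750 = 0.289

0.289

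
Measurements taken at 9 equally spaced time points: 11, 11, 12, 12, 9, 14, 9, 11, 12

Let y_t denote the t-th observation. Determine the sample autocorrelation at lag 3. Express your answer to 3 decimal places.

0.174

Mean ȳ = (11 + 11 + 12 + 12 + 9 + 14 + 9 + 11 + 12)/9 = 11.2222
Σ(y_t−ȳ)(y_{t+3}−ȳ) = (-0.1728) + (0.4938) + (2.1605) + (-1.7284) + (0.4938) + (2.1605) = 3.4074
Denominator Σ(y_t−ȳ)² = 19.5556
r_3 = 3.4074 / 19.5556 = 0.174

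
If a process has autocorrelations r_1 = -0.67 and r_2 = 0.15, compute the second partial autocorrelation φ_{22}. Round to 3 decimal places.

-0.542

φ_{22} = (r_2 − r_1²) / (1 − r_1²)
r_1² = (-0.67)² = 0.4489
Numerator = 0.15 − 0.4489 = -0.2989; denominator = 1 − 0.4489 = 0.5511
φ_{22} = -0.2989 / 0.5511 = -0.542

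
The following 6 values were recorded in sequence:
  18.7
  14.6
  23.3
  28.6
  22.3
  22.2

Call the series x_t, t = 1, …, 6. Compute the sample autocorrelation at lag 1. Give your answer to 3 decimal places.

Mean x̄ = (18.7 + 14.6 + 23.3 + 28.6 + 22.3 + 22.2)/6 = 21.6167
Deviations from mean: -2.9167, -7.0167, 1.6833, 6.9833, 0.6833, 0.5833
Numerator Σ_{t=1}^{5}(x_t−x̄)(x_{t+1}−x̄) = 25.5797
Denominator Σ(x_t−x̄)² = 110.1483
r_1 = 25.5797 / 110.1483 = 0.232

0.232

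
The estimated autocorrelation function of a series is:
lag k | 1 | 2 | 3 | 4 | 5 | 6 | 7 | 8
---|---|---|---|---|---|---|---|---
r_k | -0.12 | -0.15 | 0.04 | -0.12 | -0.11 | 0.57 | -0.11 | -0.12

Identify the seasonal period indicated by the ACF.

6

The largest autocorrelation is r_6 = 0.57; the remaining lags stay at or below 0.04.
The dominant spike at lag 6 indicates a seasonal period of 6.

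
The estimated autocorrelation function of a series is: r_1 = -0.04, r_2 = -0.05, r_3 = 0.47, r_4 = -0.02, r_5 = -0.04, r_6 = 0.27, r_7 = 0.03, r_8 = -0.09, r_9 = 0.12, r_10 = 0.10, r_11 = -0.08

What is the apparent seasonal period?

The largest autocorrelation is r_3 = 0.47, with a weaker echo at lag 6 (0.27); the remaining lags stay at or below 0.12.
The dominant spike at lag 3 indicates a seasonal period of 3.

3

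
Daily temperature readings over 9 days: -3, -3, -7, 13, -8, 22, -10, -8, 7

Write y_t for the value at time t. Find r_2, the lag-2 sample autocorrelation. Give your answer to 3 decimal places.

0.155

Mean ȳ = (-3 − 3 − 7 + 13 − 8 + 22 − 10 − 8 + 7)/9 = 0.3333
Σ(y_t−ȳ)(y_{t+2}−ȳ) = (24.4444) + (-42.2222) + (61.1111) + (274.4444) + (86.1111) + (-180.5556) + (-68.8889) = 154.4444
Denominator Σ(y_t−ȳ)² = 996.0000
r_2 = 154.4444 / 996.0000 = 0.155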